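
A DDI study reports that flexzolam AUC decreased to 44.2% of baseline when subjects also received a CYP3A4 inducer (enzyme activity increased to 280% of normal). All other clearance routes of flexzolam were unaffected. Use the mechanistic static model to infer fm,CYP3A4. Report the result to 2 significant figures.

CL'/CL = 1 / 0.442 = 2.262
2.8·fm + (1 − fm) = 2.262
fm = (2.262 − 1) / (2.8 − 1) = 0.70

0.70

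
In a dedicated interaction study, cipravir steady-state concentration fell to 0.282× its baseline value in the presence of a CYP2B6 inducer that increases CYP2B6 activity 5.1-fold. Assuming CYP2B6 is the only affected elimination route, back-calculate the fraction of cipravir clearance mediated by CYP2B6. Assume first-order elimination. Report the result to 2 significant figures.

Let x = fm,CYP2B6. Because steady-state concentration ∝ 1/CL, relative clearance rose to 1/0.282 = 3.546.
Only the CYP2B6 route changed, so 3.546 = x·5.1 + (1 − x), giving x = 0.62.

0.62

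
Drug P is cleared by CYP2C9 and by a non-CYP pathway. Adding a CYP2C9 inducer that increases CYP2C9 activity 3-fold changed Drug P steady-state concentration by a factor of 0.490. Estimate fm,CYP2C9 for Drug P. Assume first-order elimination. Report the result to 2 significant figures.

Write x for the fraction cleared via CYP2C9. The observed steady-state concentration change means clearance rose to 1/0.490 = 2.041 of baseline.
Setting x·3 + (1 − x) = 2.041 and solving: x = (2.041 − 1)/(3 − 1) = 0.52.

0.52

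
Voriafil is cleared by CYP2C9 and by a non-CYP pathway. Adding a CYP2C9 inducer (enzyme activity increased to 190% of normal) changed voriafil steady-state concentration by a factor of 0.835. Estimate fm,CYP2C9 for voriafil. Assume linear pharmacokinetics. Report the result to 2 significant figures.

0.22

Write x for the fraction cleared via CYP2C9. The observed steady-state concentration change means clearance rose to 1/0.835 = 1.198 of baseline.
Setting x·1.9 + (1 − x) = 1.198 and solving: x = (1.198 − 1)/(1.9 − 1) = 0.22.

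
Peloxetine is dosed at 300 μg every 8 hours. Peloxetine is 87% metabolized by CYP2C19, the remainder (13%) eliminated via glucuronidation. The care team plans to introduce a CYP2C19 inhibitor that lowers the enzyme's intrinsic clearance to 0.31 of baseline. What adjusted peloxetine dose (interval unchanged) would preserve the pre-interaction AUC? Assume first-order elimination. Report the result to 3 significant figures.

The CYP2C19 pathway (87% of clearance) is reduced to 0.31× activity: 0.87 × 0.31 = 0.2697.
Non-CYP routes (13%) are unchanged.
CL_new/CL_old = 0.2697 + 0.13 = 0.3997.
To maintain the same steady-state level, dose must scale with clearance: new dose = 300 × 0.3997 = 120 μg.

120 μg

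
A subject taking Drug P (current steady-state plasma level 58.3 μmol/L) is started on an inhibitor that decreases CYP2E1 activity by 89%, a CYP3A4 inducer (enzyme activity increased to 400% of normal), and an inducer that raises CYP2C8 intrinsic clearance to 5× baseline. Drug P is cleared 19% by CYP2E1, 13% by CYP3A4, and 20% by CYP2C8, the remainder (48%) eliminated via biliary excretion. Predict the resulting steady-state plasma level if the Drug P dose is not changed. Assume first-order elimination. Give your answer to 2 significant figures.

29 μmol/L

The CYP2E1 pathway (19% of clearance) drops to 0.11× activity: 0.19 × 0.11 = 0.0209.
The CYP3A4 pathway (13% of clearance) rises to 4× activity: 0.13 × 4 = 0.52.
The CYP2C8 pathway (20% of clearance) is boosted to 5× activity: 0.2 × 5 = 1.
Non-CYP routes (48%) are unchanged.
CL_new/CL_old = 0.0209 + 0.52 + 1 + 0.48 = 2.0209.
New steady-state plasma level = 58.3 / 2.0209 = 29 μmol/L (concentration scales inversely with clearance).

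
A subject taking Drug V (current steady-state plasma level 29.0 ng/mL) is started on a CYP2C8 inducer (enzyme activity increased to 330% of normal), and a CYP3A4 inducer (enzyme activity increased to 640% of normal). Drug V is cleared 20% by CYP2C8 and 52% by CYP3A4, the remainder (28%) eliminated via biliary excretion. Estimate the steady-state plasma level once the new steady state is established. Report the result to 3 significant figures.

The CYP2C8 pathway (20% of clearance) rises to 3.3× activity: 0.2 × 3.3 = 0.66.
The CYP3A4 pathway (52% of clearance) rises to 6.4× activity: 0.52 × 6.4 = 3.328.
Non-CYP routes (28%) are unchanged.
Relative clearance = 0.66 + 3.328 + 0.28 = 4.268.
Dividing the baseline by the relative clearance: 29.0 / 4.268 = 6.79 ng/mL.

6.79 ng/mL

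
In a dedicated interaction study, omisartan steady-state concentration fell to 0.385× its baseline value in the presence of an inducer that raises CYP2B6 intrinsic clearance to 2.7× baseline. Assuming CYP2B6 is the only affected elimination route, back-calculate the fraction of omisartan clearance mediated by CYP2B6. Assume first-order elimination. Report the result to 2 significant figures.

Write x for the fraction cleared via CYP2B6. The observed steady-state concentration change means clearance rose to 1/0.385 = 2.597 of baseline.
Only the CYP2B6 route changed, so 2.597 = x·2.7 + (1 − x), giving x = 0.94.

0.94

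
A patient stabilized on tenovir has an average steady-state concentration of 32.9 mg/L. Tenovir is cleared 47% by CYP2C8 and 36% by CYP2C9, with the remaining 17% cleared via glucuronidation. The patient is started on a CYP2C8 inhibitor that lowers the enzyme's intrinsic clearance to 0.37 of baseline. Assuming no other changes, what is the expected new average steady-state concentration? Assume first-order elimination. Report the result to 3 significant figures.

The CYP2C8 pathway (47% of clearance) falls to 0.37× activity: 0.47 × 0.37 = 0.1739.
CYP2C9 (36%) and the residual 17% are unaffected.
Relative clearance = 0.1739 + 0.36 + 0.17 = 0.7039.
With dosing unchanged, average steady-state concentration scales as 1/CL: 32.9 / 0.7039 = 46.7 mg/L.

46.7 mg/L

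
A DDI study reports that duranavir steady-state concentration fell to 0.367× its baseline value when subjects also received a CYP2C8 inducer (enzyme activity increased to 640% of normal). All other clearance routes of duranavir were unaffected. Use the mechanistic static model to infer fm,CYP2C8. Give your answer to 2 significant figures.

0.32

Let fm be the CYP2C8 fraction. New clearance relative to baseline = fm × 6.4 + (1 − fm).
Steady-state concentration ratio = 1 / (new CL fraction), so new CL fraction = 1 / 0.367 = 2.725.
fm × 6.4 + 1 − fm = 2.725  ⇒  fm × (6.4 − 1) = 1.725  ⇒  fm = 0.32.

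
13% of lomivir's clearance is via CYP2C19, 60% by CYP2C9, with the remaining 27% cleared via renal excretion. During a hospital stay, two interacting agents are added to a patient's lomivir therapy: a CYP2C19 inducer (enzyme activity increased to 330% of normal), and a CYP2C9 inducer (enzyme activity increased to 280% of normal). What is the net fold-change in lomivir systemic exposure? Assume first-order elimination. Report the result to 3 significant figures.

0.420

CYP2C19: 0.13 × 3.3 = 0.429
CYP2C9: 0.6 × 2.8 = 1.68
Other: 0.27 (unchanged)
Relative clearance = 0.429 + 1.68 + 0.27 = 2.379.
Because systemic exposure varies inversely with clearance, the combined effect is 1 / 2.379 = 0.420.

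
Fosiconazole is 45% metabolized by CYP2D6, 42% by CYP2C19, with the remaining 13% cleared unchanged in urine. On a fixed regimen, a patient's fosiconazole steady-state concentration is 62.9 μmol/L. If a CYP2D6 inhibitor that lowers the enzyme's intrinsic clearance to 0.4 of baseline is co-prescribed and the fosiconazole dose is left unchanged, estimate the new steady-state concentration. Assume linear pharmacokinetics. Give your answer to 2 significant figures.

The CYP2D6 pathway (45% of clearance) falls to 0.4× activity: 0.45 × 0.4 = 0.18.
CYP2C19 (42%) and the residual 13% are unaffected.
New clearance relative to baseline: 0.18 + 0.42 + 0.13 = 0.73.
Steady-state concentration ∝ 1/CL, so new value = 62.9 / 0.73 = 86 μmol/L.

86 μmol/L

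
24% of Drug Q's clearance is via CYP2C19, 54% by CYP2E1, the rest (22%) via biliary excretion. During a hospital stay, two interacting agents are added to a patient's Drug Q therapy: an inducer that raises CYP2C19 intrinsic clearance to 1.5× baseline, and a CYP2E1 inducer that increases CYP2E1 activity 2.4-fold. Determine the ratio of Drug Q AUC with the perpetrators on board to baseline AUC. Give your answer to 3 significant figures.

0.533

CYP2C19: 0.24 × 1.5 = 0.36
CYP2E1: 0.54 × 2.4 = 1.296
Other: 0.22 (unchanged)
CL_new/CL_old = 0.36 + 1.296 + 0.22 = 1.876.
Net AUC ratio = 1 / 1.876 = 0.533.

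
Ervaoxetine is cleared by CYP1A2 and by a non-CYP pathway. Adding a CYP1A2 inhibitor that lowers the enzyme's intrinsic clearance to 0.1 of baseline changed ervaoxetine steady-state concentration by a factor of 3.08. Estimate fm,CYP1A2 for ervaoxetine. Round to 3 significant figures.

Call the CYP1A2 fraction fm. After the interaction, CL_new/CL_old = fm × 0.1 + (1 − fm).
Steady-state concentration ratio = 1 / (new CL fraction), so new CL fraction = 1 / 3.08 = 0.3247.
fm × 0.1 + 1 − fm = 0.3247  ⇒  fm × (0.1 − 1) = −0.6753  ⇒  fm = 0.750.

0.750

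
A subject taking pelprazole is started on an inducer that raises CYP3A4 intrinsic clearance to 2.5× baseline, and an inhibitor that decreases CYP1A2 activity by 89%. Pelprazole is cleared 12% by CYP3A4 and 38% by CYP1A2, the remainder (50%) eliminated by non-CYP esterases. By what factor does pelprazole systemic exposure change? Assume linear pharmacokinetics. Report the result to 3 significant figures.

1.19

The CYP3A4 pathway (12% of clearance) rises to 2.5× activity: 0.12 × 2.5 = 0.3.
The CYP1A2 pathway (38% of clearance) falls to 0.11× activity: 0.38 × 0.11 = 0.0418.
The remaining 50% of clearance is unaffected.
Relative clearance = 0.3 + 0.0418 + 0.5 = 0.8418.
Systemic exposure ∝ 1/CL: fold-change = 1 / 0.8418 = 1.19.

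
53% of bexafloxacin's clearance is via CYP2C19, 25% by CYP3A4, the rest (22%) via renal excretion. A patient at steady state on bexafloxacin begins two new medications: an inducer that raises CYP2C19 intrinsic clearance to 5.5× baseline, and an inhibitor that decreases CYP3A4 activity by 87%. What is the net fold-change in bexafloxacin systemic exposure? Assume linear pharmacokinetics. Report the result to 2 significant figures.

0.32

CYP2C19: 0.53 × 5.5 = 2.915
CYP3A4: 0.25 × 0.13 = 0.0325
Other: 0.22 (unchanged)
New clearance relative to baseline: 2.915 + 0.0325 + 0.22 = 3.1675.
Systemic exposure ∝ 1/CL: fold-change = 1 / 3.1675 = 0.32.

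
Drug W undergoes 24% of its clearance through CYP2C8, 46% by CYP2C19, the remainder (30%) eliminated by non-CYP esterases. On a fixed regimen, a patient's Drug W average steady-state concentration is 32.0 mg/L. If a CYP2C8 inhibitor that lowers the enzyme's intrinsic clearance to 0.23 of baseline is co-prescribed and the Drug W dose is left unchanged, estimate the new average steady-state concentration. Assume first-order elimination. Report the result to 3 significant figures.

39.3 mg/L

The CYP2C8 pathway (24% of clearance) falls to 0.23× activity: 0.24 × 0.23 = 0.0552.
CYP2C19 (46%) and the residual 30% are unaffected.
CL_new/CL_old = 0.0552 + 0.46 + 0.3 = 0.8152.
Average steady-state concentration ∝ 1/CL, so new value = 32.0 / 0.8152 = 39.3 mg/L.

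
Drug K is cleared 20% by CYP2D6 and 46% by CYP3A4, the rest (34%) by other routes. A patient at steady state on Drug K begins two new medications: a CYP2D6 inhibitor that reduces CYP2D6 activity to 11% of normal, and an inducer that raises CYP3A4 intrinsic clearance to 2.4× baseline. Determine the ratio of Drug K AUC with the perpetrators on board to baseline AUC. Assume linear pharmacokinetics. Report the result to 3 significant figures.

The CYP2D6 pathway (20% of clearance) is reduced to 0.11× activity: 0.2 × 0.11 = 0.022.
The CYP3A4 pathway (46% of clearance) increases to 2.4× activity: 0.46 × 2.4 = 1.104.
The remaining 34% of clearance is unaffected.
CL_new/CL_old = 0.022 + 1.104 + 0.34 = 1.466.
AUC ∝ 1/CL: fold-change = 1 / 1.466 = 0.682.

0.682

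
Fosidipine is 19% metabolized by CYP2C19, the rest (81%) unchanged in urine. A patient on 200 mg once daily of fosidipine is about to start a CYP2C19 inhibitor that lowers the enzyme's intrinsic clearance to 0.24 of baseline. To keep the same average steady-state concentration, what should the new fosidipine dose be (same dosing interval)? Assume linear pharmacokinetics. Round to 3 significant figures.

171 mg

The CYP2C19 pathway (19% of clearance) falls to 0.24× activity: 0.19 × 0.24 = 0.0456.
The remaining 81% of clearance is unaffected.
New clearance relative to baseline: 0.0456 + 0.81 = 0.8556.
To maintain the same steady-state level, dose must scale with clearance: new dose = 200 × 0.8556 = 171 mg.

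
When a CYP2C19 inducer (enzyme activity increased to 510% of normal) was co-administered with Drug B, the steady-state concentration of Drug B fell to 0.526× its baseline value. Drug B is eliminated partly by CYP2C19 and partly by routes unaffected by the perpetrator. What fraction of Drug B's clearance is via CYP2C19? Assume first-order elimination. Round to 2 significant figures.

0.22

Call the CYP2C19 fraction fm. After the interaction, CL_new/CL_old = fm × 5.1 + (1 − fm).
Steady-state concentration ratio = 1 / (new CL fraction), so new CL fraction = 1 / 0.526 = 1.901.
fm × 5.1 + 1 − fm = 1.901  ⇒  fm × (5.1 − 1) = 0.9011  ⇒  fm = 0.22.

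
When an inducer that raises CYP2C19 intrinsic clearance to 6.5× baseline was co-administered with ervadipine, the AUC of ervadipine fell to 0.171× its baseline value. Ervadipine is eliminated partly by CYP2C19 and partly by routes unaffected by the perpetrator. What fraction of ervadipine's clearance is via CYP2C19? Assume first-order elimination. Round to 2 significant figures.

0.88

CL'/CL = 1 / 0.171 = 5.848
6.5·fm + (1 − fm) = 5.848
fm = (5.848 − 1) / (6.5 − 1) = 0.88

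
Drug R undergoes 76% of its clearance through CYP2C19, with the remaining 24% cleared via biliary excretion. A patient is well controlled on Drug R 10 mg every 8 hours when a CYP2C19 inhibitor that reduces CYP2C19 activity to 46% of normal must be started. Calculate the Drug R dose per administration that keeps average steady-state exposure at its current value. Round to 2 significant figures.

5.9 mg

The CYP2C19 pathway (76% of clearance) falls to 0.46× activity: 0.76 × 0.46 = 0.3496.
Non-CYP routes (24%) are unchanged.
New clearance relative to baseline: 0.3496 + 0.24 = 0.5896.
Exposure is unchanged when dose changes in proportion to clearance. New dose = 10 mg × 0.5896 = 5.9 mg.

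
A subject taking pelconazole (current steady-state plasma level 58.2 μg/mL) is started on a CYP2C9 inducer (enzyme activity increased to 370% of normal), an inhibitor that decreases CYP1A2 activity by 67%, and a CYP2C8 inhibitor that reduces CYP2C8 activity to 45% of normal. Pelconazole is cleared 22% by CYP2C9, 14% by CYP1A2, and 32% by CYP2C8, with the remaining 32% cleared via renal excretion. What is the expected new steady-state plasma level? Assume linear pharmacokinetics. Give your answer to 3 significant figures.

44.0 μg/mL

The CYP2C9 pathway (22% of clearance) rises to 3.7× activity: 0.22 × 3.7 = 0.814.
The CYP1A2 pathway (14% of clearance) falls to 0.33× activity: 0.14 × 0.33 = 0.0462.
The CYP2C8 pathway (32% of clearance) is reduced to 0.45× activity: 0.32 × 0.45 = 0.144.
Non-CYP routes (32%) are unchanged.
CL_new/CL_old = 0.814 + 0.0462 + 0.144 + 0.32 = 1.3242.
Steady-state plasma level ∝ 1/CL: new value = 58.2 / 1.3242 = 44.0 μg/mL.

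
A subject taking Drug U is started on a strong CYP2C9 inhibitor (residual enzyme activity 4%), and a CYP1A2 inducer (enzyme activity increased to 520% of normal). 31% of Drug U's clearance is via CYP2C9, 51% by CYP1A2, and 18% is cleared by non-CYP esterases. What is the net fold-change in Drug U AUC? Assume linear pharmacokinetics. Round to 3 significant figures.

The CYP2C9 pathway (31% of clearance) falls to 0.04× activity: 0.31 × 0.04 = 0.0124.
The CYP1A2 pathway (51% of clearance) rises to 5.2× activity: 0.51 × 5.2 = 2.652.
The remaining 18% of clearance is unaffected.
CL_new/CL_old = 0.0124 + 2.652 + 0.18 = 2.8444.
AUC ∝ 1/CL: fold-change = 1 / 2.8444 = 0.352.

0.352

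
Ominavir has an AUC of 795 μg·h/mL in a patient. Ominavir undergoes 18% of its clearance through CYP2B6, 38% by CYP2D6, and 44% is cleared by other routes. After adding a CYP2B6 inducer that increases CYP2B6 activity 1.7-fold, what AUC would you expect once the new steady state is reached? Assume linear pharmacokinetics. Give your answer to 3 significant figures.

706 μg·h/mL

CYP2B6: 0.18 × 1.7 = 0.306
CYP2D6: 0.38 (unchanged)
Other: 0.44 (unchanged)
New clearance relative to baseline: 0.306 + 0.38 + 0.44 = 1.126.
New AUC = baseline ÷ relative clearance = 795 / 1.126 = 706 μg·h/mL.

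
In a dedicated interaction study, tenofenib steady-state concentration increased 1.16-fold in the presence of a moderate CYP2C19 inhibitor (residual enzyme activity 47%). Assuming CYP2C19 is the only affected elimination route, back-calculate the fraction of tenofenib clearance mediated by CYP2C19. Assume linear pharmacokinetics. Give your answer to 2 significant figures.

0.26

CL'/CL = 1 / 1.16 = 0.8621
0.47·fm + (1 − fm) = 0.8621
fm = (0.8621 − 1) / (0.47 − 1) = 0.26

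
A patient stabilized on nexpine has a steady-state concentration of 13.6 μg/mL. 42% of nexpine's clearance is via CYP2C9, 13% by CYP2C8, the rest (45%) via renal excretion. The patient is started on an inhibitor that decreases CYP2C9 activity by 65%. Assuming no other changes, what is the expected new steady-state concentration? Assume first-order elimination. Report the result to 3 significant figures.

18.7 μg/mL

CYP2C9: 0.42 × 0.35 = 0.147
CYP2C8: 0.13 (unchanged)
Other: 0.45 (unchanged)
New clearance relative to baseline: 0.147 + 0.13 + 0.45 = 0.727.
Steady-state concentration ∝ 1/CL, so new value = 13.6 / 0.727 = 18.7 μg/mL.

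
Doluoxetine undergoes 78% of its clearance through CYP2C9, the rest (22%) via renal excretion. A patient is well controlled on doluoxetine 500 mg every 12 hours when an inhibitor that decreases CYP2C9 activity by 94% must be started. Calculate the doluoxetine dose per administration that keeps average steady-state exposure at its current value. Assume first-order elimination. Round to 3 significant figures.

133 mg

The CYP2C9 pathway (78% of clearance) falls to 0.06× activity: 0.78 × 0.06 = 0.0468.
Non-CYP routes (22%) are unchanged.
CL_new/CL_old = 0.0468 + 0.22 = 0.2668.
Css,avg = (dose rate)/CL, so holding Css fixed requires dose ∝ CL: 500 × 0.2668 = 133 mg.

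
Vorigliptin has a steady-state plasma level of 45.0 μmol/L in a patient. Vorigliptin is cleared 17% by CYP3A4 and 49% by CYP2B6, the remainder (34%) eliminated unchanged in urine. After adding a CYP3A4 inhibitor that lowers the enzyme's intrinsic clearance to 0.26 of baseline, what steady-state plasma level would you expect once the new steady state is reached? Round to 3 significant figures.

The CYP3A4 pathway (17% of clearance) drops to 0.26× activity: 0.17 × 0.26 = 0.0442.
CYP2B6 (49%) and the residual 34% are unaffected.
CL_new/CL_old = 0.0442 + 0.49 + 0.34 = 0.8742.
With dosing unchanged, steady-state plasma level scales as 1/CL: 45.0 / 0.8742 = 51.5 μmol/L.

51.5 μmol/L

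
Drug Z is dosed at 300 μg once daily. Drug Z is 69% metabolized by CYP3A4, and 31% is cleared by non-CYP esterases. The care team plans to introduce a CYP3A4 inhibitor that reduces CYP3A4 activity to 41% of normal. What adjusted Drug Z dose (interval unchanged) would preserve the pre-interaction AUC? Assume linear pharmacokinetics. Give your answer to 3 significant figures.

178 μg

The CYP3A4 pathway (69% of clearance) is reduced to 0.41× activity: 0.69 × 0.41 = 0.2829.
The remaining 31% of clearance is unaffected.
Relative clearance = 0.2829 + 0.31 = 0.5929.
Css,avg = (dose rate)/CL, so holding Css fixed requires dose ∝ CL: 300 × 0.5929 = 178 μg.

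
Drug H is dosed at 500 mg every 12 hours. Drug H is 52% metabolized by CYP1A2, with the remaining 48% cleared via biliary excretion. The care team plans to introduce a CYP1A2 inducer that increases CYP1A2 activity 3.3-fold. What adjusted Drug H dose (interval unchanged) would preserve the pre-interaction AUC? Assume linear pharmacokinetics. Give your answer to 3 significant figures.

1.10 × 10³ mg

The CYP1A2 pathway (52% of clearance) is boosted to 3.3× activity: 0.52 × 3.3 = 1.716.
The remaining 48% of clearance is unaffected.
Relative clearance = 1.716 + 0.48 = 2.196.
Css,avg = (dose rate)/CL, so holding Css fixed requires dose ∝ CL: 500 × 2.196 = 1.10 × 10³ mg.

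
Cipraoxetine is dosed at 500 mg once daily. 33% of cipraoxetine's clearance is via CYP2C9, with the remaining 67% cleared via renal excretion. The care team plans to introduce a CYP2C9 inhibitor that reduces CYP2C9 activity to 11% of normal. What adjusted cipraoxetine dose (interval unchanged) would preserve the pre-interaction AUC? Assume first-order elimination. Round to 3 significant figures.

The CYP2C9 pathway (33% of clearance) drops to 0.11× activity: 0.33 × 0.11 = 0.0363.
The remaining 67% of clearance is unaffected.
Relative clearance = 0.0363 + 0.67 = 0.7063.
Css,avg = (dose rate)/CL, so holding Css fixed requires dose ∝ CL: 500 × 0.7063 = 353 mg.

353 mg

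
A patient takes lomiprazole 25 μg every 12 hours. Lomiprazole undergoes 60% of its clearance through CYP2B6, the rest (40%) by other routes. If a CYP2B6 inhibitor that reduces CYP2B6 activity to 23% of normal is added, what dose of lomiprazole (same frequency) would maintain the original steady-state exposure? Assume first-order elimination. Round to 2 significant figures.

CYP2B6: 0.6 × 0.23 = 0.138
Other: 0.4 (unchanged)
New clearance relative to baseline: 0.138 + 0.4 = 0.538.
Css,avg = (dose rate)/CL, so holding Css fixed requires dose ∝ CL: 25 × 0.538 = 13 μg.

13 μg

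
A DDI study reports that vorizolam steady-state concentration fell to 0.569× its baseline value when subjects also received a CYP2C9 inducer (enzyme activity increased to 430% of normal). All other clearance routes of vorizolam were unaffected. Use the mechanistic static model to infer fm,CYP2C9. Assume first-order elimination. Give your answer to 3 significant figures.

0.230

Write x for the fraction cleared via CYP2C9. The observed steady-state concentration change means clearance rose to 1/0.569 = 1.757 of baseline.
Setting x·4.3 + (1 − x) = 1.757 and solving: x = (1.757 − 1)/(4.3 − 1) = 0.230.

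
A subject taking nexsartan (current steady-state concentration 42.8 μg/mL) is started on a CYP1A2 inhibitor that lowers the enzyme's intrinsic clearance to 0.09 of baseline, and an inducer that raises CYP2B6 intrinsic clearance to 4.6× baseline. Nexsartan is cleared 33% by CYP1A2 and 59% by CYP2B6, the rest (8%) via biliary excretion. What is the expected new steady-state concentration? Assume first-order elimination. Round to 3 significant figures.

The CYP1A2 pathway (33% of clearance) is reduced to 0.09× activity: 0.33 × 0.09 = 0.0297.
The CYP2B6 pathway (59% of clearance) is boosted to 4.6× activity: 0.59 × 4.6 = 2.714.
The remaining 8% of clearance is unaffected.
New clearance relative to baseline: 0.0297 + 2.714 + 0.08 = 2.8237.
Dividing the baseline by the relative clearance: 42.8 / 2.8237 = 15.2 μg/mL.

15.2 μg/mL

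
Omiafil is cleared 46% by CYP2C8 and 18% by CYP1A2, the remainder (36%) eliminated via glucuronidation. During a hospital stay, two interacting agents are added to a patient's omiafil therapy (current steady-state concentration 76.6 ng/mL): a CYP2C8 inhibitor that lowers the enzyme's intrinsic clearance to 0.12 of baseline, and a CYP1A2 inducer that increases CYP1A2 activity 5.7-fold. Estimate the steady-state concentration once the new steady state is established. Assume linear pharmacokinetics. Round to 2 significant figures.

The CYP2C8 pathway (46% of clearance) is reduced to 0.12× activity: 0.46 × 0.12 = 0.0552.
The CYP1A2 pathway (18% of clearance) is boosted to 5.7× activity: 0.18 × 5.7 = 1.026.
Non-CYP routes (36%) are unchanged.
CL_new/CL_old = 0.0552 + 1.026 + 0.36 = 1.4412.
Steady-state concentration ∝ 1/CL: new value = 76.6 / 1.4412 = 53 ng/mL.

53 ng/mL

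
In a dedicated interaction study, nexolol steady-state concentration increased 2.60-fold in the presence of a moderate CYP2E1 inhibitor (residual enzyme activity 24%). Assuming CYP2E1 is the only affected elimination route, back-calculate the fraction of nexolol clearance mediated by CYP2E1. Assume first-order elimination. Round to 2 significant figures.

CL'/CL = 1 / 2.60 = 0.3846
0.24·fm + (1 − fm) = 0.3846
fm = (0.3846 − 1) / (0.24 − 1) = 0.81

0.81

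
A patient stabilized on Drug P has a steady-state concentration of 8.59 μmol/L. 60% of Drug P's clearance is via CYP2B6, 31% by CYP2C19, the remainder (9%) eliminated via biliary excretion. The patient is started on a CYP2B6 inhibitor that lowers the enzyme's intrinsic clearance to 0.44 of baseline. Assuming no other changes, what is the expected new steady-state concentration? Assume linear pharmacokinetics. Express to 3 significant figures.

The CYP2B6 pathway (60% of clearance) drops to 0.44× activity: 0.6 × 0.44 = 0.264.
CYP2C19 (31%) and the residual 9% are unaffected.
New clearance relative to baseline: 0.264 + 0.31 + 0.09 = 0.664.
New steady-state concentration = baseline ÷ relative clearance = 8.59 / 0.664 = 12.9 μmol/L.

12.9 μmol/L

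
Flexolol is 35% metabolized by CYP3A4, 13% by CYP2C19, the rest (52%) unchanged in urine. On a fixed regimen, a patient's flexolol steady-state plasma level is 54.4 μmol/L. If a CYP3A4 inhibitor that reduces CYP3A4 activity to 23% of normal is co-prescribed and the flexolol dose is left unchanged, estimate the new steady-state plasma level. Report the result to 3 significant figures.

CYP3A4: 0.35 × 0.23 = 0.0805
CYP2C19: 0.13 (unchanged)
Other: 0.52 (unchanged)
Relative clearance = 0.0805 + 0.13 + 0.52 = 0.7305.
New steady-state plasma level = baseline ÷ relative clearance = 54.4 / 0.7305 = 74.5 μmol/L.

74.5 μmol/L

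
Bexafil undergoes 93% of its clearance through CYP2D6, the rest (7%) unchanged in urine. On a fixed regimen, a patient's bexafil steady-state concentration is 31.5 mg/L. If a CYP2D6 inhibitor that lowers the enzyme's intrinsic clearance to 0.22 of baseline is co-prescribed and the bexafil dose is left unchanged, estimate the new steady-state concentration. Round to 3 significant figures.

The CYP2D6 pathway (93% of clearance) is reduced to 0.22× activity: 0.93 × 0.22 = 0.2046.
The remaining 7% of clearance is unaffected.
Relative clearance = 0.2046 + 0.07 = 0.2746.
Steady-state concentration ∝ 1/CL, so new value = 31.5 / 0.2746 = 115 mg/L.

115 mg/L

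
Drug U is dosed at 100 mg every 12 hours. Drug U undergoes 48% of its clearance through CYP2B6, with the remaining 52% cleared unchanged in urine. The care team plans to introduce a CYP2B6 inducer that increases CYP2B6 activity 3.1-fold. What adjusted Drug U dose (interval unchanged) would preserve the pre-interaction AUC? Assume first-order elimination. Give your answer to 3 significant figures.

201 mg

The CYP2B6 pathway (48% of clearance) rises to 3.1× activity: 0.48 × 3.1 = 1.488.
Non-CYP routes (52%) are unchanged.
CL_new/CL_old = 1.488 + 0.52 = 2.008.
Exposure is unchanged when dose changes in proportion to clearance. New dose = 100 mg × 2.008 = 201 mg.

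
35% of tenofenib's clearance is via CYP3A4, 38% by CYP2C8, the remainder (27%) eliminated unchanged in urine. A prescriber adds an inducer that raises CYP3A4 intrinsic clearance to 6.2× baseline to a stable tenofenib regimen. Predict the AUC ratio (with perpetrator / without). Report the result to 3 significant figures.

0.355

The CYP3A4 pathway (35% of clearance) rises to 6.2× activity: 0.35 × 6.2 = 2.17.
CYP2C8 (38%) and the residual 27% are unaffected.
Relative clearance = 2.17 + 0.38 + 0.27 = 2.82.
Since AUC ∝ 1/CL, the ratio is 1 / 2.82 = 0.355.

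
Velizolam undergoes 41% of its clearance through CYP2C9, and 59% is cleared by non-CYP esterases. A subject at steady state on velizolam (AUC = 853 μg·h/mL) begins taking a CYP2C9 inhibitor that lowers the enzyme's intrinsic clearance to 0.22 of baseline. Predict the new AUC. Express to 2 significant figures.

1.3 × 10³ μg·h/mL

CYP2C9: 0.41 × 0.22 = 0.0902
Other: 0.59 (unchanged)
Relative clearance = 0.0902 + 0.59 = 0.6802.
With dosing unchanged, AUC scales as 1/CL: 853 / 0.6802 = 1.3 × 10³ μg·h/mL.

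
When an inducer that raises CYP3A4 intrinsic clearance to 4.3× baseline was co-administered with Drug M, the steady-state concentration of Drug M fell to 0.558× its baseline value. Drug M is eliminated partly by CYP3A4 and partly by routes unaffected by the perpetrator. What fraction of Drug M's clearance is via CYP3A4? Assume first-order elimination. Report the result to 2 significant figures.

Let x = fm,CYP3A4. Because steady-state concentration ∝ 1/CL, relative clearance rose to 1/0.558 = 1.792.
Only the CYP3A4 route changed, so 1.792 = x·4.3 + (1 − x), giving x = 0.24.

0.24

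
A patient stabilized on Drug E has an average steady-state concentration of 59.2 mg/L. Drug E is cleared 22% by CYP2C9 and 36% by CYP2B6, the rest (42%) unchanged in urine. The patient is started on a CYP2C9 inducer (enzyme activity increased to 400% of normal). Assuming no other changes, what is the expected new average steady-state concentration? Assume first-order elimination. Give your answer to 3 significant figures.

CYP2C9: 0.22 × 4 = 0.88
CYP2B6: 0.36 (unchanged)
Other: 0.42 (unchanged)
Relative clearance = 0.88 + 0.36 + 0.42 = 1.66.
Average steady-state concentration ∝ 1/CL, so new value = 59.2 / 1.66 = 35.7 mg/L.

35.7 mg/L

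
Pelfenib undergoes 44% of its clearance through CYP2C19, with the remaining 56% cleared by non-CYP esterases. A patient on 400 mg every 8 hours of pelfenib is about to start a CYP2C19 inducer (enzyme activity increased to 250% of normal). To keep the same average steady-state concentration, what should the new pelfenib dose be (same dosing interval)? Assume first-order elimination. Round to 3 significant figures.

664 mg

The CYP2C19 pathway (44% of clearance) is boosted to 2.5× activity: 0.44 × 2.5 = 1.1.
The remaining 56% of clearance is unaffected.
CL_new/CL_old = 1.1 + 0.56 = 1.66.
To maintain the same steady-state level, dose must scale with clearance: new dose = 400 × 1.66 = 664 mg.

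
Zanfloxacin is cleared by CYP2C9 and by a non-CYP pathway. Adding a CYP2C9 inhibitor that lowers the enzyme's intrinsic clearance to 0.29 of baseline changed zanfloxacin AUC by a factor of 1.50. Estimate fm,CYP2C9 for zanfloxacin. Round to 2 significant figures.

0.47

Write x for the fraction cleared via CYP2C9. The observed AUC change means clearance fell to 1/1.50 = 0.6667 of baseline.
Only the CYP2C9 route changed, so 0.6667 = x·0.29 + (1 − x), giving x = 0.47.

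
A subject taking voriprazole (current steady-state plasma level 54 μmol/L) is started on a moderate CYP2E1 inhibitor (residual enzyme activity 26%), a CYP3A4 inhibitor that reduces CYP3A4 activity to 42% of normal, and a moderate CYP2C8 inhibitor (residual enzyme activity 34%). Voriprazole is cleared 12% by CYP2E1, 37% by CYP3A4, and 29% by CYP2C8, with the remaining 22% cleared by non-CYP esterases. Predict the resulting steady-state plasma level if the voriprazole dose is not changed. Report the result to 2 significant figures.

1.1 × 10² μmol/L

The CYP2E1 pathway (12% of clearance) falls to 0.26× activity: 0.12 × 0.26 = 0.0312.
The CYP3A4 pathway (37% of clearance) drops to 0.42× activity: 0.37 × 0.42 = 0.1554.
The CYP2C8 pathway (29% of clearance) drops to 0.34× activity: 0.29 × 0.34 = 0.0986.
The remaining 22% of clearance is unaffected.
Relative clearance = 0.0312 + 0.1554 + 0.0986 + 0.22 = 0.5052.
New steady-state plasma level = 54 / 0.5052 = 1.1 × 10² μmol/L (concentration scales inversely with clearance).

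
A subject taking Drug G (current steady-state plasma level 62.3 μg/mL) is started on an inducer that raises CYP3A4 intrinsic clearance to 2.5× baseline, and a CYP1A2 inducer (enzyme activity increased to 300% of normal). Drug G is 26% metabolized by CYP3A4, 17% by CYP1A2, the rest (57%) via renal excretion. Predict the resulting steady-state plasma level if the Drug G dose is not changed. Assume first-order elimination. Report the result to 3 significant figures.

36.0 μg/mL

The CYP3A4 pathway (26% of clearance) rises to 2.5× activity: 0.26 × 2.5 = 0.65.
The CYP1A2 pathway (17% of clearance) rises to 3× activity: 0.17 × 3 = 0.51.
Non-CYP routes (57%) are unchanged.
CL_new/CL_old = 0.65 + 0.51 + 0.57 = 1.73.
Dividing the baseline by the relative clearance: 62.3 / 1.73 = 36.0 μg/mL.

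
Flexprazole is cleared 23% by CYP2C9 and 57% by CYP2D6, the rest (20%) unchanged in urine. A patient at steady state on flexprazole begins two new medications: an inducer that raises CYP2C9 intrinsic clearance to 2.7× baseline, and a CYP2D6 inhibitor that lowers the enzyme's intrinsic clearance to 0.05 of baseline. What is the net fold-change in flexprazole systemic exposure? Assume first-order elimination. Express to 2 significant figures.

1.2

The CYP2C9 pathway (23% of clearance) rises to 2.7× activity: 0.23 × 2.7 = 0.621.
The CYP2D6 pathway (57% of clearance) is reduced to 0.05× activity: 0.57 × 0.05 = 0.0285.
Non-CYP routes (20%) are unchanged.
Relative clearance = 0.621 + 0.0285 + 0.2 = 0.8495.
Net systemic exposure ratio = 1 / 0.8495 = 1.2.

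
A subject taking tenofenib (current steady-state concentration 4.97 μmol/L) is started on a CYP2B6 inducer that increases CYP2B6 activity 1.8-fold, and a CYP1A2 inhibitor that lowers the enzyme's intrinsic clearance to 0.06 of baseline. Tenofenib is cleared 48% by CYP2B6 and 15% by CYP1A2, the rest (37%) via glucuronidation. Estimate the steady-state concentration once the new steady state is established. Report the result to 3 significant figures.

The CYP2B6 pathway (48% of clearance) rises to 1.8× activity: 0.48 × 1.8 = 0.864.
The CYP1A2 pathway (15% of clearance) drops to 0.06× activity: 0.15 × 0.06 = 0.009.
Non-CYP routes (37%) are unchanged.
New clearance relative to baseline: 0.864 + 0.009 + 0.37 = 1.243.
Dividing the baseline by the relative clearance: 4.97 / 1.243 = 4.00 μmol/L.

4.00 μmol/L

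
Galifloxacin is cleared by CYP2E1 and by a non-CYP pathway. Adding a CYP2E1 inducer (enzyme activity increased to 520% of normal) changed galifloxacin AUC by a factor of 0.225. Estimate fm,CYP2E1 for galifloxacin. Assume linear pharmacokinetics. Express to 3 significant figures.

CL'/CL = 1 / 0.225 = 4.444
5.2·fm + (1 − fm) = 4.444
fm = (4.444 − 1) / (5.2 − 1) = 0.820

0.820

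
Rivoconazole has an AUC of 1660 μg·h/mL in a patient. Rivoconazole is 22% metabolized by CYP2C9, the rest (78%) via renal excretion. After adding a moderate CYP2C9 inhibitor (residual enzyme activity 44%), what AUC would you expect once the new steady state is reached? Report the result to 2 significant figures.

1.9 × 10³ μg·h/mL

The CYP2C9 pathway (22% of clearance) drops to 0.44× activity: 0.22 × 0.44 = 0.0968.
Non-CYP routes (78%) are unchanged.
Relative clearance = 0.0968 + 0.78 = 0.8768.
With dosing unchanged, AUC scales as 1/CL: 1660 / 0.8768 = 1.9 × 10³ μg·h/mL.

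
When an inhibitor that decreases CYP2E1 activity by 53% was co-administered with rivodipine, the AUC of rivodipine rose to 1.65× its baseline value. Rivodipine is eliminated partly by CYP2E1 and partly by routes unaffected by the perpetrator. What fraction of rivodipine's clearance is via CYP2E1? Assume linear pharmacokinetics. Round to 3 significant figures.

0.743

Call the CYP2E1 fraction fm. After the interaction, CL_new/CL_old = fm × 0.47 + (1 − fm).
AUC ratio = 1 / (new CL fraction), so new CL fraction = 1 / 1.65 = 0.6061.
fm × 0.47 + 1 − fm = 0.6061  ⇒  fm × (0.47 − 1) = −0.3939  ⇒  fm = 0.743.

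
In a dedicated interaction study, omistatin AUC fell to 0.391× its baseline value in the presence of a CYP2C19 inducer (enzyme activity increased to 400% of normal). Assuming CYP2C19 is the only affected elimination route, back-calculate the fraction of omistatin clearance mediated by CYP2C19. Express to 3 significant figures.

0.519

Let x = fm,CYP2C19. Because AUC ∝ 1/CL, relative clearance rose to 1/0.391 = 2.558.
Only the CYP2C19 route changed, so 2.558 = x·4 + (1 − x), giving x = 0.519.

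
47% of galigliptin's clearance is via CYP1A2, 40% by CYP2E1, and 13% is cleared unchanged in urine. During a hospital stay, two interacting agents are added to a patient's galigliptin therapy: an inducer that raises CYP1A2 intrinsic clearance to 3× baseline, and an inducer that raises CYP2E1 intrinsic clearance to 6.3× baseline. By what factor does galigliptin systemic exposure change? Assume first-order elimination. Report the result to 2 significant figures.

The CYP1A2 pathway (47% of clearance) increases to 3× activity: 0.47 × 3 = 1.41.
The CYP2E1 pathway (40% of clearance) increases to 6.3× activity: 0.4 × 6.3 = 2.52.
Non-CYP routes (13%) are unchanged.
New clearance relative to baseline: 1.41 + 2.52 + 0.13 = 4.06.
Because systemic exposure varies inversely with clearance, the combined effect is 1 / 4.06 = 0.25.

0.25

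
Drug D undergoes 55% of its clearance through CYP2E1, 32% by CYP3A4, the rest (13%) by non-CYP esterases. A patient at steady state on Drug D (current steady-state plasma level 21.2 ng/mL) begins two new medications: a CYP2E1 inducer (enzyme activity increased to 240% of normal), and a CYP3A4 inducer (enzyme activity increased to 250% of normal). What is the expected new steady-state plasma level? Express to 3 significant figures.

CYP2E1: 0.55 × 2.4 = 1.32
CYP3A4: 0.32 × 2.5 = 0.8
Other: 0.13 (unchanged)
CL_new/CL_old = 1.32 + 0.8 + 0.13 = 2.25.
Dividing the baseline by the relative clearance: 21.2 / 2.25 = 9.42 ng/mL.

9.42 ng/mL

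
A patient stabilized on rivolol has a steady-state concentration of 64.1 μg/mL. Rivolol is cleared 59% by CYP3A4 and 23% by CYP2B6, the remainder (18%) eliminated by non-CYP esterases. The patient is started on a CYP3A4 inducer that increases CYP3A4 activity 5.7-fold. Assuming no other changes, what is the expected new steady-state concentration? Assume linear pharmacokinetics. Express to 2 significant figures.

CYP3A4: 0.59 × 5.7 = 3.363
CYP2B6: 0.23 (unchanged)
Other: 0.18 (unchanged)
Relative clearance = 3.363 + 0.23 + 0.18 = 3.773.
With dosing unchanged, steady-state concentration scales as 1/CL: 64.1 / 3.773 = 17 μg/mL.

17 μg/mL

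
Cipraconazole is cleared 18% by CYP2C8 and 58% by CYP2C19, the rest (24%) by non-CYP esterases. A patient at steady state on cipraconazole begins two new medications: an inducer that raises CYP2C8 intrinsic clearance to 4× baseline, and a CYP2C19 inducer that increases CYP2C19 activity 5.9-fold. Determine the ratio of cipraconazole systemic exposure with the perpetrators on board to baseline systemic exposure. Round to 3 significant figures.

The CYP2C8 pathway (18% of clearance) is boosted to 4× activity: 0.18 × 4 = 0.72.
The CYP2C19 pathway (58% of clearance) is boosted to 5.9× activity: 0.58 × 5.9 = 3.422.
Non-CYP routes (24%) are unchanged.
CL_new/CL_old = 0.72 + 3.422 + 0.24 = 4.382.
Net systemic exposure ratio = 1 / 4.382 = 0.228.

0.228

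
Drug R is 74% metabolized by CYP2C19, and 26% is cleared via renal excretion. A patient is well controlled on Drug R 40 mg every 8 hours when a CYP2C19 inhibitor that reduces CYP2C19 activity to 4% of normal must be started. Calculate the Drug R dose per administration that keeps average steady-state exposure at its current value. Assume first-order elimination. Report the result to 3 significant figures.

11.6 mg

CYP2C19: 0.74 × 0.04 = 0.0296
Other: 0.26 (unchanged)
CL_new/CL_old = 0.0296 + 0.26 = 0.2896.
Css,avg = (dose rate)/CL, so holding Css fixed requires dose ∝ CL: 40 × 0.2896 = 11.6 mg.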